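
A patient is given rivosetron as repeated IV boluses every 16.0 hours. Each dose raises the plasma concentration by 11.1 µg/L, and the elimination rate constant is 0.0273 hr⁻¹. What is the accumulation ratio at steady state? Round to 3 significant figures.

2.83

Fraction remaining after one interval: e^(−kτ) = e^(−0.02730 × 16.0) = 0.6461
R = 1 / (1 − 0.6461) = 1 / 0.3539 ≈ 2.83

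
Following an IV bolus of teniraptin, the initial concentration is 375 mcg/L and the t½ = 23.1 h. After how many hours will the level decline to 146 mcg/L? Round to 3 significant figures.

k = ln 2 / 23.1 = 0.03001 h⁻¹
C(t) = C₀ e^(−kt)  ⇒  t = ln(C₀/C) / k
t = ln(375/146) / 0.03001 = 0.9433 / 0.03001 ≈ 31.4 hours

31.4 hours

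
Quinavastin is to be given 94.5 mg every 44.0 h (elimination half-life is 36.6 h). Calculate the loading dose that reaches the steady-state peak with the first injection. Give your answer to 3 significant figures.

167 mg

k = ln 2 / 36.6 = 0.01894 h⁻¹
Accumulation ratio R = 1 / (1 − e^(−kτ)) = 1 / (1 − e^(−0.01894×44.0)) = 1 / (1 − 0.4346) = 1.769
Loading dose = maintenance dose × R = 94.5 × 1.769 ≈ 167 mg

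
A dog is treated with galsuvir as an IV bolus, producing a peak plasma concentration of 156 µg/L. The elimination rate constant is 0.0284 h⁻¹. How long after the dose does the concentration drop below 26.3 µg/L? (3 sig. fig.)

62.7 hours

C(t) = C₀ e^(−kt)  ⇒  t = ln(C₀/C) / k
t = ln(156/26.3) / 0.02840 = 1.780 / 0.02840 ≈ 62.7 hours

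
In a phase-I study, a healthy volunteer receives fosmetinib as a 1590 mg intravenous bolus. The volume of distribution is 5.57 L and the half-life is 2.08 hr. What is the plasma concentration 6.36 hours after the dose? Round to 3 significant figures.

34.3 mg/L

C₀ = dose / V = 1590 / 5.57 = 285.5 mg/L
k = ln 2 / 2.08 = 0.3332 hr⁻¹
C(t) = C₀ e^(−kt) = 285.5 × e^(−0.3332 × 6.36) = 285.5 × e^(−2.119) = 285.5 × 0.1201 ≈ 34.3 mg/L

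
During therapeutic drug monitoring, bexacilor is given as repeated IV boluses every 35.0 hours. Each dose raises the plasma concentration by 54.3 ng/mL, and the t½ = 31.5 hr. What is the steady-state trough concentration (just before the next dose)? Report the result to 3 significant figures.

46.8 ng/mL

k = ln 2 / 31.5 = 0.02200 hr⁻¹
Fraction remaining after one interval: e^(−kτ) = e^(−0.02200 × 35.0) = 0.4629
R = 1 / (1 − 0.4629) = 1.862
Css,max = 54.3 × 1.862 = 101.1 ng/mL
Css,min = Css,max × e^(−kτ) = 101.1 × 0.4629 ≈ 46.8 ng/mL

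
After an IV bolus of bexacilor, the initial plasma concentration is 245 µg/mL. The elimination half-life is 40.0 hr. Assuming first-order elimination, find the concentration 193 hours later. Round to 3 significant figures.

8.64 µg/mL

k = ln 2 / 40.0 = 0.01733 hr⁻¹
193 hr is 4.825 half-lives, so C = 245 × (1/2)^4.825 = 245 × 0.03528 ≈ 8.64 µg/mL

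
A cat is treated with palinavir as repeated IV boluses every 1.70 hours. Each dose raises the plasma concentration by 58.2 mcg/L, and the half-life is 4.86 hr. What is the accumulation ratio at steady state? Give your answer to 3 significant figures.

k = ln 2 / 4.86 = 0.1426 hr⁻¹
Fraction remaining after one interval: e^(−kτ) = e^(−0.1426 × 1.70) = 0.7847
R = 1 / (1 − 0.7847) = 1 / 0.2153 ≈ 4.64

4.64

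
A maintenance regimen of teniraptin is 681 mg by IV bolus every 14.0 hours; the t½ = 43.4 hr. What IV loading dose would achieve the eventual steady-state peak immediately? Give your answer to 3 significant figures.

k = ln 2 / 43.4 = 0.01597 hr⁻¹
Accumulation ratio R = 1 / (1 − e^(−kτ)) = 1 / (1 − e^(−0.01597×14.0)) = 1 / (1 − 0.7996) = 4.991
Loading dose = maintenance dose × R = 681 × 4.991 ≈ 3400 mg

3400 mg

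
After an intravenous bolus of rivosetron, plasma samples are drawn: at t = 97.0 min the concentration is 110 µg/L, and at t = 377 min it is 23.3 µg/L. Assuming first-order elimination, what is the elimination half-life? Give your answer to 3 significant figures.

125 minutes

k = ln(C₁/C₂) / (t₂ − t₁) = ln(110/23.3) / (377 − 97.0)
  = 1.552 / 280.0 = 0.005543 min⁻¹
t½ = ln 2 / k = ln 2 / 0.005543 ≈ 125 minutes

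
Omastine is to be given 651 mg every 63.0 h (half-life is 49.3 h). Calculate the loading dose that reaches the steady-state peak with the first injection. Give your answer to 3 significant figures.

k = ln 2 / 49.3 = 0.01406 h⁻¹
Accumulation ratio R = 1 / (1 − e^(−kτ)) = 1 / (1 − e^(−0.01406×63.0)) = 1 / (1 − 0.4124) = 1.702
Loading dose = maintenance dose × R = 651 × 1.702 ≈ 1110 mg

1110 mg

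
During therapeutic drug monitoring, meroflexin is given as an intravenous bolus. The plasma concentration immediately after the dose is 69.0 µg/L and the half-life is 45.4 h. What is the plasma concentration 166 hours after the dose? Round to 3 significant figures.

k = ln 2 / 45.4 = 0.01527 h⁻¹
166 h is 3.656 half-lives, so C = 69.0 × (1/2)^3.656 = 69.0 × 0.07931 ≈ 5.47 µg/L

5.47 µg/L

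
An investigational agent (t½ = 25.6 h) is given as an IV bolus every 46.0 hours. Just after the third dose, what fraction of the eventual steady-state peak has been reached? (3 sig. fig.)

k = ln 2 / 25.6 = 0.02708 h⁻¹
f_n = 1 − e^(−nkτ) = 1 − e^(−3 × 0.02708 × 46.0) = 1 − e^(−3.736) = 1 − 0.02384 ≈ 0.976

0.976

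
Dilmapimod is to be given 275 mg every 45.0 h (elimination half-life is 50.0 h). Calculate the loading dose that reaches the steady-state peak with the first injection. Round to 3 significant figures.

593 mg

k = ln 2 / 50.0 = 0.01386 h⁻¹
Accumulation ratio R = 1 / (1 − e^(−kτ)) = 1 / (1 − e^(−0.01386×45.0)) = 1 / (1 − 0.5359) = 2.155
Loading dose = maintenance dose × R = 275 × 2.155 ≈ 593 mg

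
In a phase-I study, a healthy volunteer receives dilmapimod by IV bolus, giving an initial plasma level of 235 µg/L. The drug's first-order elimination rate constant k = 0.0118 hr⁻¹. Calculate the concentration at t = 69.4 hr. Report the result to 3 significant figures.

C(t) = C₀ e^(−kt) = 235 × e^(−0.01180 × 69.4) = 235 × e^(−0.8189) = 235 × 0.4409 ≈ 104 µg/L

104 µg/L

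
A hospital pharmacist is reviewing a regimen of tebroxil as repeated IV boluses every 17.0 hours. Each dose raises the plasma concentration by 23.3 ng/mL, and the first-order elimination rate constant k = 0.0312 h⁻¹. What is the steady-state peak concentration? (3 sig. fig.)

56.6 ng/mL

Fraction remaining after one interval: e^(−kτ) = e^(−0.03120 × 17.0) = 0.5884
R = 1 / (1 − 0.5884) = 2.429
Css,max = 23.3 × 2.429 ≈ 56.6 ng/mL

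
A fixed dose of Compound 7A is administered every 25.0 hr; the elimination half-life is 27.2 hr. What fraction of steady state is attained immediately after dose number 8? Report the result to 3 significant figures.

k = ln 2 / 27.2 = 0.02548 hr⁻¹
f_n = 1 − e^(−nkτ) = 1 − e^(−8 × 0.02548 × 25.0) = 1 − e^(−5.097) = 1 − 0.006117 ≈ 0.994

0.994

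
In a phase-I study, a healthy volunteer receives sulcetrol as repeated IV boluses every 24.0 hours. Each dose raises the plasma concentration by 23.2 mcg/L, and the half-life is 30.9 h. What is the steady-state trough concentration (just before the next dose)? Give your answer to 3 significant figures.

k = ln 2 / 30.9 = 0.02243 h⁻¹
Fraction remaining after one interval: e^(−kτ) = e^(−0.02243 × 24.0) = 0.5837
R = 1 / (1 − 0.5837) = 2.402
Css,max = 23.2 × 2.402 = 55.73 mcg/L
Css,min = Css,max × e^(−kτ) = 55.73 × 0.5837 ≈ 32.5 mcg/L

32.5 mcg/L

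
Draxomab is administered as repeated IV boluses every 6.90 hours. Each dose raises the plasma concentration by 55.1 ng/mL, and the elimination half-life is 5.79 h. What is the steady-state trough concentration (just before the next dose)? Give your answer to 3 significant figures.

k = ln 2 / 5.79 = 0.1197 h⁻¹
Fraction remaining after one interval: e^(−kτ) = e^(−0.1197 × 6.90) = 0.4378
R = 1 / (1 − 0.4378) = 1.779
Css,max = 55.1 × 1.779 = 98.00 ng/mL
Css,min = Css,max × e^(−kτ) = 98.00 × 0.4378 ≈ 42.9 ng/mL

42.9 ng/mL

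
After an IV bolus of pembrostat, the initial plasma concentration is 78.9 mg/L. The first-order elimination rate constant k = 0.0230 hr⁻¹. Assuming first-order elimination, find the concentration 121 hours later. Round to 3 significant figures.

4.88 mg/L

C(t) = C₀ e^(−kt) = 78.9 × e^(−0.02300 × 121) = 78.9 × e^(−2.783) = 78.9 × 0.06185 ≈ 4.88 mg/L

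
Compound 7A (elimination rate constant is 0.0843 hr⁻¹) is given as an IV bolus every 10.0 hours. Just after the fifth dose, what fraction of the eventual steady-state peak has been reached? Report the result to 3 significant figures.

0.985

f_n = 1 − e^(−nkτ) = 1 − e^(−5 × 0.08430 × 10.0) = 1 − e^(−4.215) = 1 − 0.01477 ≈ 0.985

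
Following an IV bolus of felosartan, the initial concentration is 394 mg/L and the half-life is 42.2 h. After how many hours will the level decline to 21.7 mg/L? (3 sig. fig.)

k = ln 2 / 42.2 = 0.01643 h⁻¹
C(t) = C₀ e^(−kt)  ⇒  t = ln(C₀/C) / k
t = ln(394/21.7) / 0.01643 = 2.899 / 0.01643 ≈ 176 hours

176 hours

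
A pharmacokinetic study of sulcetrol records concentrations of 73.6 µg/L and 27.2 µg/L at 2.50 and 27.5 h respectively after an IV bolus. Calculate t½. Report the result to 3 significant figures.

k = ln(C₁/C₂) / (t₂ − t₁) = ln(73.6/27.2) / (27.5 − 2.50)
  = 0.9954 / 25.00 = 0.03982 h⁻¹
t½ = ln 2 / k = ln 2 / 0.03982 ≈ 17.4 hours

17.4 hours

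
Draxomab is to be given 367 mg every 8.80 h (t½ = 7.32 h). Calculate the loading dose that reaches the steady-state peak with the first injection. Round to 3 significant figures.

649 mg

k = ln 2 / 7.32 = 0.09469 h⁻¹
Accumulation ratio R = 1 / (1 − e^(−kτ)) = 1 / (1 − e^(−0.09469×8.80)) = 1 / (1 − 0.4346) = 1.769
Loading dose = maintenance dose × R = 367 × 1.769 ≈ 649 mg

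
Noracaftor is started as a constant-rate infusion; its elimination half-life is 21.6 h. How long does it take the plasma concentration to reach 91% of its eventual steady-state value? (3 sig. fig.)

75.0 hours

k = ln 2 / 21.6 = 0.03209 h⁻¹
f = 1 − e^(−kt)  ⇒  t = −ln(1 − f) / k
t = −ln(1 − 0.91) / 0.03209 = 2.408 / 0.03209 ≈ 75.0 hours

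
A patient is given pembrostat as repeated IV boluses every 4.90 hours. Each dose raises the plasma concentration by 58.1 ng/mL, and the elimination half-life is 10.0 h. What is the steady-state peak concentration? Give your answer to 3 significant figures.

202 ng/mL

k = ln 2 / 10.0 = 0.06931 h⁻¹
Fraction remaining after one interval: e^(−kτ) = e^(−0.06931 × 4.90) = 0.7120
R = 1 / (1 − 0.7120) = 3.473
Css,max = 58.1 × 3.473 ≈ 202 ng/mL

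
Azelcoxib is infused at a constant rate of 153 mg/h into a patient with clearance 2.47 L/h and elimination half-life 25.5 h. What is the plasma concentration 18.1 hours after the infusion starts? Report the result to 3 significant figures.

Css = rate / CL = 153 / 2.47 = 61.94 µg/mL
k = ln 2 / 25.5 = 0.02718 h⁻¹
C(t) = Css (1 − e^(−kt)) = 61.94 × (1 − e^(−0.4920)) = 61.94 × 0.3886 ≈ 24.1 µg/mL

24.1 µg/mL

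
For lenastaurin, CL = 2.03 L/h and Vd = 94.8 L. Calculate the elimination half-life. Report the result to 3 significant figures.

32.4 hours

k = CL / V = 2.03 / 94.8 = 0.02141 h⁻¹
t½ = ln 2 / k = ln 2 / 0.02141 ≈ 32.4 hours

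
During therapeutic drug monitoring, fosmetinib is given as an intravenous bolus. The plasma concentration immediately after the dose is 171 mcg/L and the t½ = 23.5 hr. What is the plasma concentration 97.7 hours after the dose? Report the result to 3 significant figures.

k = ln 2 / 23.5 = 0.02950 hr⁻¹
97.7 hr is 4.157 half-lives, so C = 171 × (1/2)^4.157 = 171 × 0.05604 ≈ 9.58 mcg/L

9.58 mcg/L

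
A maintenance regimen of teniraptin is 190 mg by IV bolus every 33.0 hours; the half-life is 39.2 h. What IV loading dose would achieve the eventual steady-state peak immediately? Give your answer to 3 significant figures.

k = ln 2 / 39.2 = 0.01768 h⁻¹
Accumulation ratio R = 1 / (1 − e^(−kτ)) = 1 / (1 − e^(−0.01768×33.0)) = 1 / (1 − 0.5579) = 2.262
Loading dose = maintenance dose × R = 190 × 2.262 ≈ 430 mg

430 mg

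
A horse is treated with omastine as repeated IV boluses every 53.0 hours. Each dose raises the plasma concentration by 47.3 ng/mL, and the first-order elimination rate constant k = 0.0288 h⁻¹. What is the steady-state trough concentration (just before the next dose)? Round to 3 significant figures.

13.1 ng/mL

Fraction remaining after one interval: e^(−kτ) = e^(−0.02880 × 53.0) = 0.2173
R = 1 / (1 − 0.2173) = 1.278
Css,max = 47.3 × 1.278 = 60.43 ng/mL
Css,min = Css,max × e^(−kτ) = 60.43 × 0.2173 ≈ 13.1 ng/mL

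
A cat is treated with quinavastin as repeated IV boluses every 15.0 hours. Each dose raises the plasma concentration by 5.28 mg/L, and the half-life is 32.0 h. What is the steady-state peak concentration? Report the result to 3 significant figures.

k = ln 2 / 32.0 = 0.02166 h⁻¹
Fraction remaining after one interval: e^(−kτ) = e^(−0.02166 × 15.0) = 0.7226
R = 1 / (1 − 0.7226) = 3.605
Css,max = 5.28 × 3.605 ≈ 19.0 mg/L

19.0 mg/L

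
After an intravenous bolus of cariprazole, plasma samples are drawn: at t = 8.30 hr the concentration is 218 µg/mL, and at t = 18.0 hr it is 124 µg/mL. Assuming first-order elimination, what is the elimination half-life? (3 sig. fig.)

k = ln(C₁/C₂) / (t₂ − t₁) = ln(218/124) / (18.0 − 8.30)
  = 0.5642 / 9.700 = 0.05817 hr⁻¹
t½ = ln 2 / k = ln 2 / 0.05817 ≈ 11.9 hours

11.9 hours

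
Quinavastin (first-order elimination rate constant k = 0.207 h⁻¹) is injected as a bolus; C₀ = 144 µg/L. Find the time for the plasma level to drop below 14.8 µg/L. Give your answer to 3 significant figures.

C(t) = C₀ e^(−kt)  ⇒  t = ln(C₀/C) / k
t = ln(144/14.8) / 0.2070 = 2.275 / 0.2070 ≈ 11.0 hours

11.0 hours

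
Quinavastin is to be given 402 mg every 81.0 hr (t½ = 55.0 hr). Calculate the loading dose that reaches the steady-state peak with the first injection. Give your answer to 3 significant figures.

628 mg

k = ln 2 / 55.0 = 0.01260 hr⁻¹
Accumulation ratio R = 1 / (1 − e^(−kτ)) = 1 / (1 − e^(−0.01260×81.0)) = 1 / (1 − 0.3603) = 1.563
Loading dose = maintenance dose × R = 402 × 1.563 ≈ 628 mg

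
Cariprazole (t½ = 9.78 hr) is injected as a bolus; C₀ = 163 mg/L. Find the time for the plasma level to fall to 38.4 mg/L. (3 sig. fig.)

k = ln 2 / 9.78 = 0.07087 hr⁻¹
C(t) = C₀ e^(−kt)  ⇒  t = ln(C₀/C) / k
t = ln(163/38.4) / 0.07087 = 1.446 / 0.07087 ≈ 20.4 hours

20.4 hours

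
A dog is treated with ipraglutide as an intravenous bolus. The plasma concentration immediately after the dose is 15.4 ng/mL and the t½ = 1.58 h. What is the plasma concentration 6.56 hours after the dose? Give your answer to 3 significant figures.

0.866 ng/mL

k = ln 2 / 1.58 = 0.4387 h⁻¹
6.56 h is 4.152 half-lives, so C = 15.4 × (1/2)^4.152 = 15.4 × 0.05625 ≈ 0.866 ng/mL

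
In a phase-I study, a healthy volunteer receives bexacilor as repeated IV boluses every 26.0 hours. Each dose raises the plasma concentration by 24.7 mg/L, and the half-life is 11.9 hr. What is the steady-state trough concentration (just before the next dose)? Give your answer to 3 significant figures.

6.96 mg/L

k = ln 2 / 11.9 = 0.05825 hr⁻¹
Fraction remaining after one interval: e^(−kτ) = e^(−0.05825 × 26.0) = 0.2199
R = 1 / (1 − 0.2199) = 1.282
Css,max = 24.7 × 1.282 = 31.66 mg/L
Css,min = Css,max × e^(−kτ) = 31.66 × 0.2199 ≈ 6.96 mg/L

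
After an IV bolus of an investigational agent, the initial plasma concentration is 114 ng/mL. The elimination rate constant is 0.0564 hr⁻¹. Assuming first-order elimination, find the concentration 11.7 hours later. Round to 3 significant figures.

58.9 ng/mL

C(t) = C₀ e^(−kt) = 114 × e^(−0.05640 × 11.7) = 114 × e^(−0.6599) = 114 × 0.5169 ≈ 58.9 ng/mL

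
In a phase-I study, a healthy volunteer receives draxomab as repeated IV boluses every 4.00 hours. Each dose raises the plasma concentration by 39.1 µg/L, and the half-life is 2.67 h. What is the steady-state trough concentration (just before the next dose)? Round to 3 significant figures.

k = ln 2 / 2.67 = 0.2596 h⁻¹
Fraction remaining after one interval: e^(−kτ) = e^(−0.2596 × 4.00) = 0.3540
R = 1 / (1 − 0.3540) = 1.548
Css,max = 39.1 × 1.548 = 60.53 µg/L
Css,min = Css,max × e^(−kτ) = 60.53 × 0.3540 ≈ 21.4 µg/L

21.4 µg/L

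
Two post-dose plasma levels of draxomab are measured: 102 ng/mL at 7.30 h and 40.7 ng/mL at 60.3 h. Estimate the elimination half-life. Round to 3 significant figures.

k = ln(C₁/C₂) / (t₂ − t₁) = ln(102/40.7) / (60.3 − 7.30)
  = 0.9187 / 53.00 = 0.01733 h⁻¹
t½ = ln 2 / k = ln 2 / 0.01733 ≈ 40.0 hours

40.0 hours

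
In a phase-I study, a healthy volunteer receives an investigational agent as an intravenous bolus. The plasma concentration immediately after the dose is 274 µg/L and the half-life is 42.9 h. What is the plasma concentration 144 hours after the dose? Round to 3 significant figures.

k = ln 2 / 42.9 = 0.01616 h⁻¹
144 h is 3.357 half-lives, so C = 274 × (1/2)^3.357 = 274 × 0.09762 ≈ 26.7 µg/L

26.7 µg/L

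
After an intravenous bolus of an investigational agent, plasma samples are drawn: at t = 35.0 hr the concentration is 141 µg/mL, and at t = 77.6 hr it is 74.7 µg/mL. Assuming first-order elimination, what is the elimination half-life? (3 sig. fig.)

k = ln(C₁/C₂) / (t₂ − t₁) = ln(141/74.7) / (77.6 − 35.0)
  = 0.6353 / 42.60 = 0.01491 hr⁻¹
t½ = ln 2 / k = ln 2 / 0.01491 ≈ 46.5 hours

46.5 hours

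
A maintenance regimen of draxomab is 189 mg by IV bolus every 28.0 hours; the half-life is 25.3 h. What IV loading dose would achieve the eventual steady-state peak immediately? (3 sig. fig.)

k = ln 2 / 25.3 = 0.02740 h⁻¹
Accumulation ratio R = 1 / (1 − e^(−kτ)) = 1 / (1 − e^(−0.02740×28.0)) = 1 / (1 − 0.4643) = 1.867
Loading dose = maintenance dose × R = 189 × 1.867 ≈ 353 mg

353 mg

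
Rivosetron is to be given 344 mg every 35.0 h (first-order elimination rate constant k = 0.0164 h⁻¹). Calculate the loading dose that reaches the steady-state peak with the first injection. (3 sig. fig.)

Accumulation ratio R = 1 / (1 − e^(−kτ)) = 1 / (1 − e^(−0.01640×35.0)) = 1 / (1 − 0.5633) = 2.290
Loading dose = maintenance dose × R = 344 × 2.290 ≈ 788 mg

788 mg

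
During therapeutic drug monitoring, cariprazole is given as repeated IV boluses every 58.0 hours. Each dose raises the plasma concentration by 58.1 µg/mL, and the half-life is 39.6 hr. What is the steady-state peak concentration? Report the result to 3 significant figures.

k = ln 2 / 39.6 = 0.01750 hr⁻¹
Fraction remaining after one interval: e^(−kτ) = e^(−0.01750 × 58.0) = 0.3623
R = 1 / (1 − 0.3623) = 1.568
Css,max = 58.1 × 1.568 ≈ 91.1 µg/mL

91.1 µg/mL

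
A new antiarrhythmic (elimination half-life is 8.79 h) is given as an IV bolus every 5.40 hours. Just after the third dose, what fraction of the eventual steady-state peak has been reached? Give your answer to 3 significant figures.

0.721

k = ln 2 / 8.79 = 0.07886 h⁻¹
f_n = 1 − e^(−nkτ) = 1 − e^(−3 × 0.07886 × 5.40) = 1 − e^(−1.277) = 1 − 0.2787 ≈ 0.721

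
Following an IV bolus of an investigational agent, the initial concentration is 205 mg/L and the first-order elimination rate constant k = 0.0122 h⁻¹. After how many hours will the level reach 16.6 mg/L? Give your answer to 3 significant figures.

206 hours

C(t) = C₀ e^(−kt)  ⇒  t = ln(C₀/C) / k
t = ln(205/16.6) / 0.01220 = 2.514 / 0.01220 ≈ 206 hours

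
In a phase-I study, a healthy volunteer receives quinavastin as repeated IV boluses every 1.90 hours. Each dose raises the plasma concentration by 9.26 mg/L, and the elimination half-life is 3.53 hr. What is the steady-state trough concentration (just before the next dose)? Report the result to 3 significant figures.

20.5 mg/L

k = ln 2 / 3.53 = 0.1964 hr⁻¹
Fraction remaining after one interval: e^(−kτ) = e^(−0.1964 × 1.90) = 0.6886
R = 1 / (1 − 0.6886) = 3.211
Css,max = 9.26 × 3.211 = 29.74 mg/L
Css,min = Css,max × e^(−kτ) = 29.74 × 0.6886 ≈ 20.5 mg/L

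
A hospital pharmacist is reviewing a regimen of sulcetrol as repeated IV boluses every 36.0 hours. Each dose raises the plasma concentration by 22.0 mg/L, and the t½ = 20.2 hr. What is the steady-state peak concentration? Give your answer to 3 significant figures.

k = ln 2 / 20.2 = 0.03431 hr⁻¹
Fraction remaining after one interval: e^(−kτ) = e^(−0.03431 × 36.0) = 0.2907
R = 1 / (1 − 0.2907) = 1.410
Css,max = 22.0 × 1.410 ≈ 31.0 mg/L

31.0 mg/L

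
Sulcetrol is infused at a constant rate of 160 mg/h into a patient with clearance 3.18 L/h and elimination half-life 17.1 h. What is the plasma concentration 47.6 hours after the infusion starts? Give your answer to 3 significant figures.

Css = rate / CL = 160 / 3.18 = 50.31 µg/mL
k = ln 2 / 17.1 = 0.04053 h⁻¹
C(t) = Css (1 − e^(−kt)) = 50.31 × (1 − e^(−1.929)) = 50.31 × 0.8548 ≈ 43.0 µg/mL

43.0 µg/mL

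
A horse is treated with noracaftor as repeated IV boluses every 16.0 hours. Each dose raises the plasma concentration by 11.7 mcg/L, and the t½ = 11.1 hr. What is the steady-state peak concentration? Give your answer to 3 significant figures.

18.5 mcg/L

k = ln 2 / 11.1 = 0.06245 hr⁻¹
Fraction remaining after one interval: e^(−kτ) = e^(−0.06245 × 16.0) = 0.3682
R = 1 / (1 − 0.3682) = 1.583
Css,max = 11.7 × 1.583 ≈ 18.5 mcg/L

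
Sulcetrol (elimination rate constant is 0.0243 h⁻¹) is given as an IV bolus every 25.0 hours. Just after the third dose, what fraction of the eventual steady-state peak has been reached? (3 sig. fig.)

0.838

f_n = 1 − e^(−nkτ) = 1 − e^(−3 × 0.02430 × 25.0) = 1 − e^(−1.822) = 1 − 0.1616 ≈ 0.838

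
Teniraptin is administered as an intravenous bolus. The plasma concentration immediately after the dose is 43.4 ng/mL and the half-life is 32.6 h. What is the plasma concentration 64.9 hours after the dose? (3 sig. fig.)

10.9 ng/mL

k = ln 2 / 32.6 = 0.02126 h⁻¹
64.9 h is 1.991 half-lives, so C = 43.4 × (1/2)^1.991 = 43.4 × 0.2516 ≈ 10.9 ng/mL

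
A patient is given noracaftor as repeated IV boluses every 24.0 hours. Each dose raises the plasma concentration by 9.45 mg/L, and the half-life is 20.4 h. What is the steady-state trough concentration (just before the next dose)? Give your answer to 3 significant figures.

k = ln 2 / 20.4 = 0.03398 h⁻¹
Fraction remaining after one interval: e^(−kτ) = e^(−0.03398 × 24.0) = 0.4424
R = 1 / (1 − 0.4424) = 1.794
Css,max = 9.45 × 1.794 = 16.95 mg/L
Css,min = Css,max × e^(−kτ) = 16.95 × 0.4424 ≈ 7.50 mg/L

7.50 mg/L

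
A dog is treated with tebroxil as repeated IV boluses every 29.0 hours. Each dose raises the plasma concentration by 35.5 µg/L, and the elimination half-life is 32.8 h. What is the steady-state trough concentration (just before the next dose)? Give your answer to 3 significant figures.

42.0 µg/L

k = ln 2 / 32.8 = 0.02113 h⁻¹
Fraction remaining after one interval: e^(−kτ) = e^(−0.02113 × 29.0) = 0.5418
R = 1 / (1 − 0.5418) = 2.182
Css,max = 35.5 × 2.182 = 77.48 µg/L
Css,min = Css,max × e^(−kτ) = 77.48 × 0.5418 ≈ 42.0 µg/L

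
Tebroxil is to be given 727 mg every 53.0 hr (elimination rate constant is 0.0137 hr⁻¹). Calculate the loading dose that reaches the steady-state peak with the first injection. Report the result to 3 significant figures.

1410 mg

Accumulation ratio R = 1 / (1 − e^(−kτ)) = 1 / (1 − e^(−0.01370×53.0)) = 1 / (1 − 0.4838) = 1.937
Loading dose = maintenance dose × R = 727 × 1.937 ≈ 1410 mg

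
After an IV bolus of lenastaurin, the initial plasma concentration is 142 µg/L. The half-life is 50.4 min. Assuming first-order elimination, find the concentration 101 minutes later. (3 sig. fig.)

35.4 µg/L

k = ln 2 / 50.4 = 0.01375 min⁻¹
101 min is 2.004 half-lives, so C = 142 × (1/2)^2.004 = 142 × 0.2493 ≈ 35.4 µg/L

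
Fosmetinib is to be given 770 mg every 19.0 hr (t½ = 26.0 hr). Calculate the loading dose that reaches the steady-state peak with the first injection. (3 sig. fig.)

k = ln 2 / 26.0 = 0.02666 hr⁻¹
Accumulation ratio R = 1 / (1 − e^(−kτ)) = 1 / (1 − e^(−0.02666×19.0)) = 1 / (1 − 0.6026) = 2.516
Loading dose = maintenance dose × R = 770 × 2.516 ≈ 1940 mg

1940 mg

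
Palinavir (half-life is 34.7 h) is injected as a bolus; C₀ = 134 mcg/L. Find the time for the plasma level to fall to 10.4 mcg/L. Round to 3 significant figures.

k = ln 2 / 34.7 = 0.01998 h⁻¹
C(t) = C₀ e^(−kt)  ⇒  t = ln(C₀/C) / k
t = ln(134/10.4) / 0.01998 = 2.556 / 0.01998 ≈ 128 hours

128 hours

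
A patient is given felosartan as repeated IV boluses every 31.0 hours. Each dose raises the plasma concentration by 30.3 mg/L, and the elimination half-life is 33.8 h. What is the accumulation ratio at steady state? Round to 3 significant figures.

k = ln 2 / 33.8 = 0.02051 h⁻¹
Fraction remaining after one interval: e^(−kτ) = e^(−0.02051 × 31.0) = 0.5296
R = 1 / (1 − 0.5296) = 1 / 0.4704 ≈ 2.13

2.13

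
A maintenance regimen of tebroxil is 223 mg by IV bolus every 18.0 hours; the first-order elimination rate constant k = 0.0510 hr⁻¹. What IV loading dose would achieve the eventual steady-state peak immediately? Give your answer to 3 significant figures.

371 mg

Accumulation ratio R = 1 / (1 − e^(−kτ)) = 1 / (1 − e^(−0.05100×18.0)) = 1 / (1 − 0.3993) = 1.665
Loading dose = maintenance dose × R = 223 × 1.665 ≈ 371 mg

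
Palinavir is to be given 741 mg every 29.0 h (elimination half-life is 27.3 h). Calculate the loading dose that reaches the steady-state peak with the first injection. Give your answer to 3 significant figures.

k = ln 2 / 27.3 = 0.02539 h⁻¹
Accumulation ratio R = 1 / (1 − e^(−kτ)) = 1 / (1 − e^(−0.02539×29.0)) = 1 / (1 − 0.4789) = 1.919
Loading dose = maintenance dose × R = 741 × 1.919 ≈ 1420 mg

1420 mg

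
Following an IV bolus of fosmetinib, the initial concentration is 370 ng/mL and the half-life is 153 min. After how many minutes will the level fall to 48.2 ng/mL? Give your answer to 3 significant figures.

450 minutes

k = ln 2 / 153 = 0.004530 min⁻¹
C(t) = C₀ e^(−kt)  ⇒  t = ln(C₀/C) / k
t = ln(370/48.2) / 0.004530 = 2.038 / 0.004530 ≈ 450 minutes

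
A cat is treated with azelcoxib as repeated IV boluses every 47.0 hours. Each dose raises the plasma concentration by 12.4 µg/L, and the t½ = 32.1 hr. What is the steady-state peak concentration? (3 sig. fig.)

k = ln 2 / 32.1 = 0.02159 hr⁻¹
Fraction remaining after one interval: e^(−kτ) = e^(−0.02159 × 47.0) = 0.3624
R = 1 / (1 − 0.3624) = 1.568
Css,max = 12.4 × 1.568 ≈ 19.4 µg/L

19.4 µg/L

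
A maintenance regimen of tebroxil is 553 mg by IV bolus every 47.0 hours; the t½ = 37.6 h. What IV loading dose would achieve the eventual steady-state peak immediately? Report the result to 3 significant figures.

k = ln 2 / 37.6 = 0.01843 h⁻¹
Accumulation ratio R = 1 / (1 − e^(−kτ)) = 1 / (1 − e^(−0.01843×47.0)) = 1 / (1 − 0.4204) = 1.725
Loading dose = maintenance dose × R = 553 × 1.725 ≈ 954 mg

954 mg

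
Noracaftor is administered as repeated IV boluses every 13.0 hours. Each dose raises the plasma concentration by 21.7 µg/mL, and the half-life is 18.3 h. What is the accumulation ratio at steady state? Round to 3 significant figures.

2.57

k = ln 2 / 18.3 = 0.03788 h⁻¹
Fraction remaining after one interval: e^(−kτ) = e^(−0.03788 × 13.0) = 0.6112
R = 1 / (1 − 0.6112) = 1 / 0.3888 ≈ 2.57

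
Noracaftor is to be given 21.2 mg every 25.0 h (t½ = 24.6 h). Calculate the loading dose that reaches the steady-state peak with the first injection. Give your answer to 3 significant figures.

k = ln 2 / 24.6 = 0.02818 h⁻¹
Accumulation ratio R = 1 / (1 − e^(−kτ)) = 1 / (1 − e^(−0.02818×25.0)) = 1 / (1 − 0.4944) = 1.978
Loading dose = maintenance dose × R = 21.2 × 1.978 ≈ 41.9 mg

41.9 mg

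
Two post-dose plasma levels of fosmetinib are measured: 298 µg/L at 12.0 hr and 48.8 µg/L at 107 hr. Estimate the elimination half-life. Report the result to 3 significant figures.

36.4 hours

k = ln(C₁/C₂) / (t₂ − t₁) = ln(298/48.8) / (107 − 12.0)
  = 1.809 / 95.00 = 0.01905 hr⁻¹
t½ = ln 2 / k = ln 2 / 0.01905 ≈ 36.4 hours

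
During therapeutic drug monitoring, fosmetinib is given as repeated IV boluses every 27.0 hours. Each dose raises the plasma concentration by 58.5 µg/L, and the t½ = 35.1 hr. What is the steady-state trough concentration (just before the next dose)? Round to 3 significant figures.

83.1 µg/L

k = ln 2 / 35.1 = 0.01975 hr⁻¹
Fraction remaining after one interval: e^(−kτ) = e^(−0.01975 × 27.0) = 0.5867
R = 1 / (1 − 0.5867) = 2.420
Css,max = 58.5 × 2.420 = 141.6 µg/L
Css,min = Css,max × e^(−kτ) = 141.6 × 0.5867 ≈ 83.1 µg/L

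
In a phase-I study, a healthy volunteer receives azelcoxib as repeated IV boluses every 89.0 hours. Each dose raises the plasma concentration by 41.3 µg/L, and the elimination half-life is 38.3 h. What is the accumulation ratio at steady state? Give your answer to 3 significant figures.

k = ln 2 / 38.3 = 0.01810 h⁻¹
Fraction remaining after one interval: e^(−kτ) = e^(−0.01810 × 89.0) = 0.1997
R = 1 / (1 − 0.1997) = 1 / 0.8003 ≈ 1.25

1.25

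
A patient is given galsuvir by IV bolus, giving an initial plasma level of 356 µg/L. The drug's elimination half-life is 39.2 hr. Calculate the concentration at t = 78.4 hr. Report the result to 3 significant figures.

k = ln 2 / 39.2 = 0.01768 hr⁻¹
C(t) = C₀ e^(−kt) = 356 × e^(−0.01768 × 78.4) = 356 × e^(−1.386) = 356 × 0.2500 ≈ 89.0 µg/L

89.0 µg/L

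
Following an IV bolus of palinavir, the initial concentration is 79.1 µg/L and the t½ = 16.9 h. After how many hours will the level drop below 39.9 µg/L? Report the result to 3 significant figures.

16.7 hours

k = ln 2 / 16.9 = 0.04101 h⁻¹
C(t) = C₀ e^(−kt)  ⇒  t = ln(C₀/C) / k
t = ln(79.1/39.9) / 0.04101 = 0.6843 / 0.04101 ≈ 16.7 hours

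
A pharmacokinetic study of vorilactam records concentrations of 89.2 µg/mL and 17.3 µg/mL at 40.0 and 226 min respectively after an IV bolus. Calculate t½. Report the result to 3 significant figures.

78.6 minutes

k = ln(C₁/C₂) / (t₂ − t₁) = ln(89.2/17.3) / (226 − 40.0)
  = 1.640 / 186.0 = 0.008818 min⁻¹
t½ = ln 2 / k = ln 2 / 0.008818 ≈ 78.6 minutes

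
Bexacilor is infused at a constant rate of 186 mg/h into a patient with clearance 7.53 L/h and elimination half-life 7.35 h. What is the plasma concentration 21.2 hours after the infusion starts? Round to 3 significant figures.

21.4 mg/L

Css = rate / CL = 186 / 7.53 = 24.70 mg/L
k = ln 2 / 7.35 = 0.09431 h⁻¹
C(t) = Css (1 − e^(−kt)) = 24.70 × (1 − e^(−1.999)) = 24.70 × 0.8646 ≈ 21.4 mg/L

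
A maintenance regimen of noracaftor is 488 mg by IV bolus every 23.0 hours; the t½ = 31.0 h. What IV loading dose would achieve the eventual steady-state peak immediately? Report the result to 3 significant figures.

1210 mg

k = ln 2 / 31.0 = 0.02236 h⁻¹
Accumulation ratio R = 1 / (1 − e^(−kτ)) = 1 / (1 − e^(−0.02236×23.0)) = 1 / (1 − 0.5979) = 2.487
Loading dose = maintenance dose × R = 488 × 2.487 ≈ 1210 mg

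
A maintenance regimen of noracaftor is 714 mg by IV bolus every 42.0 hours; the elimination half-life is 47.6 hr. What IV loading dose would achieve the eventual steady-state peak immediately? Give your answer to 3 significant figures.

1560 mg

k = ln 2 / 47.6 = 0.01456 hr⁻¹
Accumulation ratio R = 1 / (1 − e^(−kτ)) = 1 / (1 − e^(−0.01456×42.0)) = 1 / (1 − 0.5425) = 2.186
Loading dose = maintenance dose × R = 714 × 2.186 ≈ 1560 mg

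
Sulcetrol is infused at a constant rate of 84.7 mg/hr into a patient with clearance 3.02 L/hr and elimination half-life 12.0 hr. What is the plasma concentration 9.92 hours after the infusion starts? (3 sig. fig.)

Css = rate / CL = 84.7 / 3.02 = 28.05 µg/mL
k = ln 2 / 12.0 = 0.05776 hr⁻¹
C(t) = Css (1 − e^(−kt)) = 28.05 × (1 − e^(−0.5730)) = 28.05 × 0.4362 ≈ 12.2 µg/mL

12.2 µg/mL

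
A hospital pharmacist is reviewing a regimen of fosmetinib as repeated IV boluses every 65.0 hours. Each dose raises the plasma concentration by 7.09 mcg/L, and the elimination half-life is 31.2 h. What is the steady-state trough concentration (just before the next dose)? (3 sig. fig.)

2.19 mcg/L

k = ln 2 / 31.2 = 0.02222 h⁻¹
Fraction remaining after one interval: e^(−kτ) = e^(−0.02222 × 65.0) = 0.2360
R = 1 / (1 − 0.2360) = 1.309
Css,max = 7.09 × 1.309 = 9.280 mcg/L
Css,min = Css,max × e^(−kτ) = 9.280 × 0.2360 ≈ 2.19 mcg/L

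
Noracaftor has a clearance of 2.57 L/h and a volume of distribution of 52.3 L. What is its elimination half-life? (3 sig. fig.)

k = CL / V = 2.57 / 52.3 = 0.04914 h⁻¹
t½ = ln 2 / k = ln 2 / 0.04914 ≈ 14.1 hours

14.1 hours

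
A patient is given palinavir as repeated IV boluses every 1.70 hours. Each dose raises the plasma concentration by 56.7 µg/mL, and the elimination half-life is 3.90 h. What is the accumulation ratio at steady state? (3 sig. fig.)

3.83

k = ln 2 / 3.90 = 0.1777 h⁻¹
Fraction remaining after one interval: e^(−kτ) = e^(−0.1777 × 1.70) = 0.7392
R = 1 / (1 − 0.7392) = 1 / 0.2608 ≈ 3.83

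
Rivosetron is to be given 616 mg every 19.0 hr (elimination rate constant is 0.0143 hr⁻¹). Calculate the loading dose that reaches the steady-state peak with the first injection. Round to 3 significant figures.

2590 mg

Accumulation ratio R = 1 / (1 − e^(−kτ)) = 1 / (1 − e^(−0.01430×19.0)) = 1 / (1 − 0.7621) = 4.203
Loading dose = maintenance dose × R = 616 × 4.203 ≈ 2590 mg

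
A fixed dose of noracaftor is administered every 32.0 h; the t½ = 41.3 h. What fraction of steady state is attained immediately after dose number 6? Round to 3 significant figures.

k = ln 2 / 41.3 = 0.01678 h⁻¹
f_n = 1 − e^(−nkτ) = 1 − e^(−6 × 0.01678 × 32.0) = 1 − e^(−3.222) = 1 − 0.03986 ≈ 0.960

0.960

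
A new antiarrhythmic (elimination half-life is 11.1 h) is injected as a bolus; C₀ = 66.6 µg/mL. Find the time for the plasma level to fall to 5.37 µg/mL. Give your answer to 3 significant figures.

k = ln 2 / 11.1 = 0.06245 h⁻¹
C(t) = C₀ e^(−kt)  ⇒  t = ln(C₀/C) / k
t = ln(66.6/5.37) / 0.06245 = 2.518 / 0.06245 ≈ 40.3 hours

40.3 hours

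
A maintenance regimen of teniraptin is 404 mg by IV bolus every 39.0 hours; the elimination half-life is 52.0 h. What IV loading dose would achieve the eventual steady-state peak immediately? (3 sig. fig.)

k = ln 2 / 52.0 = 0.01333 h⁻¹
Accumulation ratio R = 1 / (1 − e^(−kτ)) = 1 / (1 − e^(−0.01333×39.0)) = 1 / (1 − 0.5946) = 2.467
Loading dose = maintenance dose × R = 404 × 2.467 ≈ 997 mg

997 mg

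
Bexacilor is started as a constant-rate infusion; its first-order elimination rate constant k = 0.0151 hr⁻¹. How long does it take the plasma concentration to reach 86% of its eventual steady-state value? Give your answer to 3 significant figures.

130 hours

f = 1 − e^(−kt)  ⇒  t = −ln(1 − f) / k
t = −ln(1 − 0.86) / 0.01510 = 1.966 / 0.01510 ≈ 130 hours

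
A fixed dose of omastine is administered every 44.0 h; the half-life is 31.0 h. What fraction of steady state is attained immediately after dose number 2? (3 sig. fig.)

0.860

k = ln 2 / 31.0 = 0.02236 h⁻¹
f_n = 1 − e^(−nkτ) = 1 − e^(−2 × 0.02236 × 44.0) = 1 − e^(−1.968) = 1 − 0.1398 ≈ 0.860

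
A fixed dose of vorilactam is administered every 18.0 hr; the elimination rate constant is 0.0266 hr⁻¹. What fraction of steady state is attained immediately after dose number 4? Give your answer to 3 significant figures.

f_n = 1 − e^(−nkτ) = 1 − e^(−4 × 0.02660 × 18.0) = 1 − e^(−1.915) = 1 − 0.1473 ≈ 0.853

0.853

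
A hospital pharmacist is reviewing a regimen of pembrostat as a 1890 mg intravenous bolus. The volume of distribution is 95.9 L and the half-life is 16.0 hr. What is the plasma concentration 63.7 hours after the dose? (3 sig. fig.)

C₀ = dose / V = 1890 / 95.9 = 19.71 mg/L
k = ln 2 / 16.0 = 0.04332 hr⁻¹
C(t) = C₀ e^(−kt) = 19.71 × e^(−0.04332 × 63.7) = 19.71 × e^(−2.760) = 19.71 × 0.06332 ≈ 1.25 mg/L

1.25 mg/L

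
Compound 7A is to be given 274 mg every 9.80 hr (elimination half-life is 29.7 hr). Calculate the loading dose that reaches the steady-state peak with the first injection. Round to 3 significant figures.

1340 mg

k = ln 2 / 29.7 = 0.02334 hr⁻¹
Accumulation ratio R = 1 / (1 − e^(−kτ)) = 1 / (1 − e^(−0.02334×9.80)) = 1 / (1 − 0.7956) = 4.891
Loading dose = maintenance dose × R = 274 × 4.891 ≈ 1340 mg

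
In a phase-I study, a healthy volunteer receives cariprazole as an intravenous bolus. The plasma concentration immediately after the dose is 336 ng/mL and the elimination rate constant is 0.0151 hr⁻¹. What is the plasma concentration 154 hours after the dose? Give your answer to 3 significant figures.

32.8 ng/mL

C(t) = C₀ e^(−kt) = 336 × e^(−0.01510 × 154) = 336 × e^(−2.325) = 336 × 0.09774 ≈ 32.8 ng/mL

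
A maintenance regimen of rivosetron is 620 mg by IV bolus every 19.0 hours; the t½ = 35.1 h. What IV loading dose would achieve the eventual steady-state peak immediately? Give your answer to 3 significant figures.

k = ln 2 / 35.1 = 0.01975 h⁻¹
Accumulation ratio R = 1 / (1 − e^(−kτ)) = 1 / (1 − e^(−0.01975×19.0)) = 1 / (1 − 0.6871) = 3.196
Loading dose = maintenance dose × R = 620 × 3.196 ≈ 1980 mg

1980 mg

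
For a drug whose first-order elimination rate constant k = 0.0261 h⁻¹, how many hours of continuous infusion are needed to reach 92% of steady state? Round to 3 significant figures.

96.8 hours

f = 1 − e^(−kt)  ⇒  t = −ln(1 − f) / k
t = −ln(1 − 0.92) / 0.02610 = 2.526 / 0.02610 ≈ 96.8 hours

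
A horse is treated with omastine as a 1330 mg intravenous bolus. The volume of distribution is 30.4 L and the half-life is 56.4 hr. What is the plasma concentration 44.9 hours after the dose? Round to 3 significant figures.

25.2 mg/L

C₀ = dose / V = 1330 / 30.4 = 43.75 mg/L
k = ln 2 / 56.4 = 0.01229 hr⁻¹
C(t) = C₀ e^(−kt) = 43.75 × e^(−0.01229 × 44.9) = 43.75 × e^(−0.5518) = 43.75 × 0.5759 ≈ 25.2 mg/L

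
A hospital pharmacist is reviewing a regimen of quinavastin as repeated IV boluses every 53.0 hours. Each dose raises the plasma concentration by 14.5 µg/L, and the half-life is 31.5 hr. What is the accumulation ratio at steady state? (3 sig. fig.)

1.45

k = ln 2 / 31.5 = 0.02200 hr⁻¹
Fraction remaining after one interval: e^(−kτ) = e^(−0.02200 × 53.0) = 0.3115
R = 1 / (1 − 0.3115) = 1 / 0.6885 ≈ 1.45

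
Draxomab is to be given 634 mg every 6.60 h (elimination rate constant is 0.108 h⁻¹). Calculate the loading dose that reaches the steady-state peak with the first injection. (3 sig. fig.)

Accumulation ratio R = 1 / (1 − e^(−kτ)) = 1 / (1 − e^(−0.1080×6.60)) = 1 / (1 − 0.4903) = 1.962
Loading dose = maintenance dose × R = 634 × 1.962 ≈ 1240 mg

1240 mg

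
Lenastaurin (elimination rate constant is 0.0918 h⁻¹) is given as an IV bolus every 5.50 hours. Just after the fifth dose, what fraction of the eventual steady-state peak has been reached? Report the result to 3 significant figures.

0.920

f_n = 1 − e^(−nkτ) = 1 − e^(−5 × 0.09180 × 5.50) = 1 − e^(−2.525) = 1 − 0.08010 ≈ 0.920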